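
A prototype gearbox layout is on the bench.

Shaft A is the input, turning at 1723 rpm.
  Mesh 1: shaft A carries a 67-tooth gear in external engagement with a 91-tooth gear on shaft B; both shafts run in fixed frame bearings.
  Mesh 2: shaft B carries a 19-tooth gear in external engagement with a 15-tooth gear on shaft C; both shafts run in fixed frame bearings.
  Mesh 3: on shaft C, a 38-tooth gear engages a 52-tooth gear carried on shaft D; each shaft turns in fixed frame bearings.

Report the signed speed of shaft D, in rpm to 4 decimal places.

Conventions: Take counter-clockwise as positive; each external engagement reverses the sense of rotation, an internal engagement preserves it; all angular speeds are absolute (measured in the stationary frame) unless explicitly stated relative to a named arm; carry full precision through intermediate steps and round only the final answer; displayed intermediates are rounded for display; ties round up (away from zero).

topology: fixed-axis compound train — 3 meshes, A→D
mesh 1 [67T→91T]: ω = 1723.0000×67/91 = 1268.5824 rpm, sense flips to −
mesh 2 [19T→15T]: ω = 1268.5824×19/15 = 1606.8711 rpm, sense flips to +
mesh 3 [38T→52T]: ω = 1606.8711×38/52 = 1174.2519 rpm, sense flips to −
signed output speed = -1174.2519 rpm

-1174.2519 rpm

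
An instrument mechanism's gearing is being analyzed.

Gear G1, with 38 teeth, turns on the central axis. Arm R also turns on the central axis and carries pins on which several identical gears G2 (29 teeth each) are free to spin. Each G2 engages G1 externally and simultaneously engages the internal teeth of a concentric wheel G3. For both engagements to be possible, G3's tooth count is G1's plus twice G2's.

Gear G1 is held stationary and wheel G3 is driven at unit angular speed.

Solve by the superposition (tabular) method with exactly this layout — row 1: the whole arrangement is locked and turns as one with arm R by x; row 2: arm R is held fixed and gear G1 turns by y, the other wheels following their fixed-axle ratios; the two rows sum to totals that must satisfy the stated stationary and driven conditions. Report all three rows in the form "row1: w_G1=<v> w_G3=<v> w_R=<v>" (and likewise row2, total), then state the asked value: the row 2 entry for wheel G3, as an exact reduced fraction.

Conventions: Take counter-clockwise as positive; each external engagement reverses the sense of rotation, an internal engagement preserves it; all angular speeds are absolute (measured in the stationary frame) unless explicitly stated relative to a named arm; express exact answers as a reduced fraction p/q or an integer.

row1: w_G1=48/67 w_G3=48/67 w_R=48/67
row2: w_G1=-48/67 w_G3=19/67 w_R=0
total: w_G1=0 w_G3=1 w_R=48/67
asked value: 19/67

class = planetary set [G3 = 38+2·29 = 96; Willis about the carrier]
superposition row 1 [locked train]: every member turns x
row 2 (arm held, sun turns y): ω_ring = −(38/96)·y, ω_arm = 0
boundary: total ω_sun = x + y = 0 and total ω_ring = x − (38/96)·y = 1  ⇒  y = -48/67, x = 48/67
row 2 ring = −(38/96)·(-48/67) = 19/67
totals (row 1 + row 2): sun 48/67 + (-48/67) = 0, ring 48/67 + 19/67 = 1, arm 48/67 + 0 = 48/67
asked cell (row2, ring) = 19/67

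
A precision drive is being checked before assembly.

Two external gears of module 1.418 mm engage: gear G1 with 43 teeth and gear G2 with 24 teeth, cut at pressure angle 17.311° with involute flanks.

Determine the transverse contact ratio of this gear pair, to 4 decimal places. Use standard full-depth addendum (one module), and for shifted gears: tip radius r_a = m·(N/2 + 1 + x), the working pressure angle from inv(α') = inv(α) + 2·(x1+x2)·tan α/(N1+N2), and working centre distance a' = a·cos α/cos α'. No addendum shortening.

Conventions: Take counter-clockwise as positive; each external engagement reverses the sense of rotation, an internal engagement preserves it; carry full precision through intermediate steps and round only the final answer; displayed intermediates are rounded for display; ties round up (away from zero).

recognized (one external pair, fixed centres): single-mesh tooth geometry, m = 1.418, N1 = 43, N2 = 24
base radii: r_b1 = 29.106051, r_b2 = 16.245238
tip radii: r_a1 = 31.905000, r_a2 = 18.434000
no profile shift: α' = α, a' = a
action lengths: √(r_a1²−r_b1²) = 13.067777, √(r_a2²−r_b2²) = 8.712325
base pitch p_b = π·m·cos α = 4.252993
CR = (13.067777 + 8.712325 − 47.503000·sin 17.31100°)/4.252993 = 1.797604
contact ratio ≈ 1.7976

1.7976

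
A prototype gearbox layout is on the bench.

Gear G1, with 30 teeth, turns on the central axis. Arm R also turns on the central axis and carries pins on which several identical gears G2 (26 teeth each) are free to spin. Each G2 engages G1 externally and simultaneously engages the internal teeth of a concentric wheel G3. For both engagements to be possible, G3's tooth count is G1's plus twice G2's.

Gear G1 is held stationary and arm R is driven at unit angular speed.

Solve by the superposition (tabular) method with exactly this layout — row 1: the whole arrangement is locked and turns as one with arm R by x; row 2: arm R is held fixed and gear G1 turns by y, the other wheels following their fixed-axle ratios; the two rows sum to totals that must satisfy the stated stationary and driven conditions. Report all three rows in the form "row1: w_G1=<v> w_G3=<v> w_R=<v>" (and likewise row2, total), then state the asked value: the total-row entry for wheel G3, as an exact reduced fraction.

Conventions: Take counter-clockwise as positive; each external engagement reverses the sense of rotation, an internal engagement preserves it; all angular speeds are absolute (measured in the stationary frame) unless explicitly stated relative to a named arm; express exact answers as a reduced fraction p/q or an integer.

recognized (axles ride arm R): planetary set, 30/26/82 teeth
row 1 — lock + rotate with arm: ω_sun = ω_ring = ω_arm = x
row 2 — arm fixed, fixed-axis ratios: sun y, ring −(30/82)·y, arm 0
boundary: total ω_sun = x + y = 0 and total ω_arm = x = 1  ⇒  y = -1, x = 1
row 2 ring = −(30/82)·(-1) = 15/41
totals (row 1 + row 2): sun 1 + (-1) = 0, ring 1 + 15/41 = 56/41, arm 1 + 0 = 1
asked cell (total, ring) = 56/41

row1: w_G1=1 w_G3=1 w_R=1
row2: w_G1=-1 w_G3=15/41 w_R=0
total: w_G1=0 w_G3=56/41 w_R=1
asked value: 56/41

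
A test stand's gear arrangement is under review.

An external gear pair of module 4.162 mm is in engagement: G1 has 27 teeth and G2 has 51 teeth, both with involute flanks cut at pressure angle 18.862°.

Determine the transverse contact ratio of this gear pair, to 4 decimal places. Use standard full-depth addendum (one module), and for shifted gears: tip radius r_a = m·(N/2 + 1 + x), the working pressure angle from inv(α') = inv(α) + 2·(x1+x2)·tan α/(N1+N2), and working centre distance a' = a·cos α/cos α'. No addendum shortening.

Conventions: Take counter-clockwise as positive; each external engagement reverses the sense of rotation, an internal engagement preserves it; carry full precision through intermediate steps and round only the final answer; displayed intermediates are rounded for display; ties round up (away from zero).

recognized (one external pair, fixed centres): single-mesh tooth geometry, m = 4.162, N1 = 27, N2 = 51
base radii: r_b1 = 53.169757, r_b2 = 100.431763
tip radii: r_a1 = 60.349000, r_a2 = 110.293000
no profile shift: α' = α, a' = a
action lengths: √(r_a1²−r_b1²) = 28.547832, √(r_a2²−r_b2²) = 45.585160
base pitch p_b = π·m·cos α = 12.373164
CR = (28.547832 + 45.585160 − 162.318000·sin 18.86200°)/12.373164 = 1.750338
contact ratio ≈ 1.7503

1.7503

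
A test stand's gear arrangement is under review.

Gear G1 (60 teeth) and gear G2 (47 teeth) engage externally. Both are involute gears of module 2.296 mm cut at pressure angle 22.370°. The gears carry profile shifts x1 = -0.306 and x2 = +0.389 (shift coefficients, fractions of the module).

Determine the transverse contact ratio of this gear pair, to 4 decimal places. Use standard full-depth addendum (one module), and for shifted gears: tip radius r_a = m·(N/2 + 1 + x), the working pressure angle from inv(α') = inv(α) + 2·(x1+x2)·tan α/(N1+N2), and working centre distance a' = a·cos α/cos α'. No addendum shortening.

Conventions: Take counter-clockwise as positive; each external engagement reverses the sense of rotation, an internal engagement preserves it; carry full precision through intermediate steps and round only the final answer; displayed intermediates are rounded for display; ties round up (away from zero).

topology: single-mesh involute geometry — m = 2.296, 60T/47T pair
base radii: r_b1 = 63.696466, r_b2 = 49.895565
tip radii: r_a1 = 70.473424, r_a2 = 57.145144
inv(α') = inv(22.370°) + 2·(-0.306+0.389)·tan α/(60+47) = 0.02176618  ⇒  α' = 22.58371°
a' = a·cos α / cos α' = 122.8360·cos 22.370°/cos 22.58371° = 123.025707
action lengths: √(r_a1²−r_b1²) = 30.154001, √(r_a2²−r_b2²) = 27.856778
base pitch p_b = π·m·cos α = 6.670278
CR = (30.154001 + 27.856778 − 123.025707·sin 22.58371°)/6.670278 = 1.613857
contact ratio ≈ 1.6139

1.6139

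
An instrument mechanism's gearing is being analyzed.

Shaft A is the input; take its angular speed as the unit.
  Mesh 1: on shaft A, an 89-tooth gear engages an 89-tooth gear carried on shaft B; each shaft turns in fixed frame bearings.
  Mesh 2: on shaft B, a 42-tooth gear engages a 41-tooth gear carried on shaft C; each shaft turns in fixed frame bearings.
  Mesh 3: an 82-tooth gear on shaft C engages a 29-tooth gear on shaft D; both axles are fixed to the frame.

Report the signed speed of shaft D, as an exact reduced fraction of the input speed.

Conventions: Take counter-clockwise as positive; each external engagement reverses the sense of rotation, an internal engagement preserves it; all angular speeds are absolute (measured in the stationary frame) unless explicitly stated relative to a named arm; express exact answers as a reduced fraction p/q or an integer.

3-mesh fixed-axis compound train (all bearings frame-fixed)
mesh 1 [89T→89T]: |ω|/ω_in = 1×89/89 = 1, sense flips to −
mesh 2 [42T→41T]: |ω|/ω_in = 1×42/41 = 42/41, sense flips to +
mesh 3 [82T→29T]: |ω|/ω_in = (42/41)×82/29 = 84/29, sense flips to −
signed output speed (× input speed) = -84/29

-84/29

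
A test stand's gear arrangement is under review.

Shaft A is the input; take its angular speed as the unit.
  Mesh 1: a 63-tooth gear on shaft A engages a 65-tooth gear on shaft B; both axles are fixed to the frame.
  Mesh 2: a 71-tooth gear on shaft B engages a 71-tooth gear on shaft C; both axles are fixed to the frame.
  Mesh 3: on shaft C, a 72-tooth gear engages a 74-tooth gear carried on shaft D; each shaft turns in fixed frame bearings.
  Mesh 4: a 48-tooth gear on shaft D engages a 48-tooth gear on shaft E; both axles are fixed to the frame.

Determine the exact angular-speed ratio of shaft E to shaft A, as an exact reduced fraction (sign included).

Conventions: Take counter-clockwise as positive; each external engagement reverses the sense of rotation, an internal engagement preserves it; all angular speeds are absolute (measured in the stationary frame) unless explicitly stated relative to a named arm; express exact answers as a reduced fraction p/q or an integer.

2268/2405

class = fixed-axis compound train [4 meshes; 4 ratios multiply, 4 sense flips]
mesh 1 [63T→65T]: running ratio 63/65, sense −
mesh 2 [71T→71T]: running ratio 63/65, sense +
mesh 3 [72T→74T]: running ratio 2268/2405, sense −
mesh 4 [48T→48T]: running ratio 2268/2405, sense +
ω_out/ω_in = 2268/2405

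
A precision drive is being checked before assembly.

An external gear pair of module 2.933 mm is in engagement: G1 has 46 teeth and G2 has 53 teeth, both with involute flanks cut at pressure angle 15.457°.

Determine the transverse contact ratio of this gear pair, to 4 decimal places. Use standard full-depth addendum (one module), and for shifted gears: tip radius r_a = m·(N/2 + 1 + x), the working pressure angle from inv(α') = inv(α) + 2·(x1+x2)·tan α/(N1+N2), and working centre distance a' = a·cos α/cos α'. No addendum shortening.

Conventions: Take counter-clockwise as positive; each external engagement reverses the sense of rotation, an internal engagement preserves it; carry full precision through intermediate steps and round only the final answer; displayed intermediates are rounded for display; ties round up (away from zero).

class = single-mesh tooth geometry [involute pair 46T × 53T, m = 2.933]
base radii: r_b1 = 65.019058, r_b2 = 74.913263
tip radii: r_a1 = 70.392000, r_a2 = 80.657500
no profile shift: α' = α, a' = a
action lengths: √(r_a1²−r_b1²) = 26.973242, √(r_a2²−r_b2²) = 29.893735
base pitch p_b = π·m·cos α = 8.881017
CR = (26.973242 + 29.893735 − 145.183500·sin 15.45700°)/8.881017 = 2.046318
contact ratio ≈ 2.0463

2.0463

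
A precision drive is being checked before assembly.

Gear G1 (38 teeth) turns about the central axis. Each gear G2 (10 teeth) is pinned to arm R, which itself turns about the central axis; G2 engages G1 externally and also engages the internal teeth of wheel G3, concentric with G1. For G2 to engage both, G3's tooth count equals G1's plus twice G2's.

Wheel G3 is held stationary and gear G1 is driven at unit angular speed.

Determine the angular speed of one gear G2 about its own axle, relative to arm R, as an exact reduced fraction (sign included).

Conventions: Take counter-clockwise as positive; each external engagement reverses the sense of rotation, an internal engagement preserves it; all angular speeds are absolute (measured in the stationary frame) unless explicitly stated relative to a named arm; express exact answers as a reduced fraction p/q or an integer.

recognized (axles ride arm R): planetary set, 38/10/58 teeth
ring teeth: 38 + 2·10 = 58
38(ω_sun−ω_arm) = −58(ω_ring−ω_arm),  ω_ring = 0, ω_sun = 1
38(1−ω_arm) = −58(0−ω_arm)  ⇒  96·ω_arm = 38  ⇒  ω_arm = 19/48
sun–planet mesh: 38·(1−19/48) = −10·(ω_p−ω_arm)  ⇒  ω_p−ω_arm = -551/240
exact speed ratio = -551/240

-551/240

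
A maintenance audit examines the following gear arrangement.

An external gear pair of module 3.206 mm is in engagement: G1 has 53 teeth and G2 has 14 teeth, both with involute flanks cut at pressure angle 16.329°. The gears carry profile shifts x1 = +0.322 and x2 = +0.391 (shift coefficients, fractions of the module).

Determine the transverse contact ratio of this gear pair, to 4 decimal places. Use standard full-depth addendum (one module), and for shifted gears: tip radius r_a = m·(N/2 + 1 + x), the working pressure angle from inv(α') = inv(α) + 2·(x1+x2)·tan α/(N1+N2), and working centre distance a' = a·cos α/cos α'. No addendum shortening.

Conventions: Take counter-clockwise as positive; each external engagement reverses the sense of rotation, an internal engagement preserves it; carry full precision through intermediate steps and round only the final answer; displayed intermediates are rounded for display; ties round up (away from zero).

recognized (one external pair, fixed centres): single-mesh tooth geometry, m = 3.206, N1 = 53, N2 = 14
base radii: r_b1 = 81.532018, r_b2 = 21.536760
tip radii: r_a1 = 89.197332, r_a2 = 26.901546
inv(α') = inv(16.329°) + 2·(+0.322+0.391)·tan α/(53+14) = 0.01421061  ⇒  α' = 19.69492°
a' = a·cos α / cos α' = 107.4010·cos 16.329°/cos 19.69492° = 109.472894
action lengths: √(r_a1²−r_b1²) = 36.175876, √(r_a2²−r_b2²) = 16.120210
base pitch p_b = π·m·cos α = 9.665675
CR = (36.175876 + 16.120210 − 109.472894·sin 19.69492°)/9.665675 = 1.593519
contact ratio ≈ 1.5935

1.5935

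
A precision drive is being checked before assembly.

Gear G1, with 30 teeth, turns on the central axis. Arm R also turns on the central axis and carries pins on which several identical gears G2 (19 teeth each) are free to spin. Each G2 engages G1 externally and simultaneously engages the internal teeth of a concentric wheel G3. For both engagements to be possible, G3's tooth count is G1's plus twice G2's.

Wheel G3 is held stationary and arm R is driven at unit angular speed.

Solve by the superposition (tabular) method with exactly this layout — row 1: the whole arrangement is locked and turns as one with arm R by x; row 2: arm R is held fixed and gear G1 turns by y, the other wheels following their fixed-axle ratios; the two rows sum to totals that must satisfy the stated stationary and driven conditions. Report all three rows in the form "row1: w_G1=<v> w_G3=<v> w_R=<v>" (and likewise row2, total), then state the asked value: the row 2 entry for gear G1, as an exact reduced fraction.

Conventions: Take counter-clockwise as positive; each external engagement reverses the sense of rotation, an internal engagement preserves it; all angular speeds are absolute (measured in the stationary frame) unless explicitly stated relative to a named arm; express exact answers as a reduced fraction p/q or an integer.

topology: planetary set — G1 30T / G2 19T / G3 68T, arm = carrier (Willis)
row 1: whole set turns with the arm by x
row 2 — arm fixed, fixed-axis ratios: sun y, ring −(30/68)·y, arm 0
boundary: total ω_ring = x − (30/68)·y = 0 and total ω_arm = x = 1  ⇒  y = 34/15, x = 1
row 2 ring = −(30/68)·34/15 = -1
totals (row 1 + row 2): sun 1 + 34/15 = 49/15, ring 1 + (-1) = 0, arm 1 + 0 = 1
asked cell (row2, sun) = 34/15

row1: w_G1=1 w_G3=1 w_R=1
row2: w_G1=34/15 w_G3=-1 w_R=0
total: w_G1=49/15 w_G3=0 w_R=1
asked value: 34/15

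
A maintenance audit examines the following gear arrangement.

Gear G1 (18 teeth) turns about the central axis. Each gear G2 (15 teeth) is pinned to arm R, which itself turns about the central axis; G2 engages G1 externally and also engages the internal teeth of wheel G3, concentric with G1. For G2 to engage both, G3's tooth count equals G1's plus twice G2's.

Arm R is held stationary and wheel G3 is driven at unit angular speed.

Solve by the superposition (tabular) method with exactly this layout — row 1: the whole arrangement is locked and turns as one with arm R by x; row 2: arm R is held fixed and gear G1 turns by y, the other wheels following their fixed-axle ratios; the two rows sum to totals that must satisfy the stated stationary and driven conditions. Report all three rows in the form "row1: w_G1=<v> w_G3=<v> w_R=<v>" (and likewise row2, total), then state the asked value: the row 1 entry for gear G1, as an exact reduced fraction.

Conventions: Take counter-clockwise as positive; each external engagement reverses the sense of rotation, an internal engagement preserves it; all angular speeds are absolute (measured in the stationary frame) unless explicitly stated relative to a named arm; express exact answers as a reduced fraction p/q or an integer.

row1: w_G1=0 w_G3=0 w_R=0
row2: w_G1=-8/3 w_G3=1 w_R=0
total: w_G1=-8/3 w_G3=1 w_R=0
asked value: 0

topology: planetary set — G1 18T / G2 15T / G3 48T, arm = carrier (Willis)
row 1 — lock + rotate with arm: ω_sun = ω_ring = ω_arm = x
row 2: sun turns y, ring = −(18/48)·y, arm 0
boundary: total ω_arm = x = 0 and total ω_ring = x − (18/48)·y = 1  ⇒  y = -8/3, x = 0
row 2 ring = −(18/48)·(-8/3) = 1
totals (row 1 + row 2): sun 0 + (-8/3) = -8/3, ring 0 + 1 = 1, arm 0 + 0 = 0
asked cell (row1, sun) = 0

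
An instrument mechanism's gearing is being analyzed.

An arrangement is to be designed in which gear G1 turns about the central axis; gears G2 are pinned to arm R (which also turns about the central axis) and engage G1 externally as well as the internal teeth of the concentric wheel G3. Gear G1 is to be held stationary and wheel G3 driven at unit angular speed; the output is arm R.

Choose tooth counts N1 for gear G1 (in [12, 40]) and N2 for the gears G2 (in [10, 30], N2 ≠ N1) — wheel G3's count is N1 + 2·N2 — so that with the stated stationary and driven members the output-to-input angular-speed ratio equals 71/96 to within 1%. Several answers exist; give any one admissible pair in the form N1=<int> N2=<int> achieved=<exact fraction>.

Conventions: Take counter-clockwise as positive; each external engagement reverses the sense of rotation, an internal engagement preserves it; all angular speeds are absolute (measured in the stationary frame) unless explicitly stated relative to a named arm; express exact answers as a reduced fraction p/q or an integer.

class = planetary set [ratio 71/96 wanted; Willis about the carrier]
Willis with ω_sun = 0: ω_arm/ω_ring = N3/(N1+N3); set equal to 71/96  ⇒  N3/N1 = (71/96)/(1 − 71/96) = 71/25
N3 = N1 + 2·N2  ⇒  N2/N1 = (N3/N1 − 1)/2 = (71/25 − 1)/2 = 23/25
smallest multiple with N1 ≥ 12 and N2 ≥ 10: k = 1  ⇒  N1 = 1·25 = 25, N2 = 1·23 = 23 (N1 ≤ 40, N2 ≤ 30, N2 ≠ N1 ✓), N3 = 25 + 2·23 = 71
check: N3/(N1+N3) with N1 = 25, N3 = 71 gives 71/96; |achieved − target| = 0 ≤ 71/9600 ✓

N1=25 N2=23 achieved=71/96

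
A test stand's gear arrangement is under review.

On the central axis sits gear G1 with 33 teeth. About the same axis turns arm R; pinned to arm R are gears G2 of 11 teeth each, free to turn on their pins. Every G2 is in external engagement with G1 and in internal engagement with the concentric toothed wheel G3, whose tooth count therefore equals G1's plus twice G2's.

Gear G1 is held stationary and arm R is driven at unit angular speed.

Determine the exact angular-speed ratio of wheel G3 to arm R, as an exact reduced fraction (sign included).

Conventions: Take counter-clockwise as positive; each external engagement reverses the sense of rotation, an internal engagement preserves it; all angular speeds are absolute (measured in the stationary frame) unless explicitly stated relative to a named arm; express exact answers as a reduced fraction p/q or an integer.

topology: planetary set — G1 33T / G2 11T / G3 55T, arm = carrier (Willis)
ring teeth: 33 + 2·11 = 55
33(ω_sun−ω_arm) = −55(ω_ring−ω_arm),  ω_sun = 0, ω_arm = 1
ω_ring = 1 − (33/55)(0−1) = 8/5
ω_out/ω_in = 8/5

8/5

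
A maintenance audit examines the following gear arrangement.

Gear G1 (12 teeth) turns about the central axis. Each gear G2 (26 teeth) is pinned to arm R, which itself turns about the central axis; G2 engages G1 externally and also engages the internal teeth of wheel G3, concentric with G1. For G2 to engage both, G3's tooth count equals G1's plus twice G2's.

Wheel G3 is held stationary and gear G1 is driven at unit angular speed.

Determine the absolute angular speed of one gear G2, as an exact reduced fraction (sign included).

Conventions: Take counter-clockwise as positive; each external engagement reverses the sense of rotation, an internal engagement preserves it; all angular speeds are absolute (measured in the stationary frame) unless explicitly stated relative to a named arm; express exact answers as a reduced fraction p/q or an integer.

class = planetary set [G3 = 12+2·26 = 64; Willis about the carrier]
ring teeth: 12 + 2·26 = 64
12(ω_sun−ω_arm) = −64(ω_ring−ω_arm),  ω_ring = 0, ω_sun = 1
12(1−ω_arm) = −64(0−ω_arm)  ⇒  76·ω_arm = 12  ⇒  ω_arm = 3/19
sun–planet mesh: 12·(1−3/19) = −26·(ω_p−ω_arm)  ⇒  ω_p−ω_arm = -96/247
ω_p = 3/19 − 96/247 = -3/13
exact speed ratio = -3/13

-3/13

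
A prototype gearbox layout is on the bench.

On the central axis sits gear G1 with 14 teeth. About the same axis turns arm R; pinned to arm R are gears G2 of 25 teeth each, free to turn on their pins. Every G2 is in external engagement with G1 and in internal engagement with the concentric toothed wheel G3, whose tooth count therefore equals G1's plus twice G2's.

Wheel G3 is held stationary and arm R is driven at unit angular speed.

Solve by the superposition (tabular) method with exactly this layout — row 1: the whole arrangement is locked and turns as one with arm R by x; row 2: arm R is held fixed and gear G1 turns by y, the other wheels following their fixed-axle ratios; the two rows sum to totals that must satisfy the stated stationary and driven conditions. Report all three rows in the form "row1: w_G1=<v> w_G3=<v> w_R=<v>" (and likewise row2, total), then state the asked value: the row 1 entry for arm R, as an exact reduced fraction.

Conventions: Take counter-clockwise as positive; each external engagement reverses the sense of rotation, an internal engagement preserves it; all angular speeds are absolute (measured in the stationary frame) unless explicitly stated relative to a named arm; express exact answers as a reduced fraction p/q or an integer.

row1: w_G1=1 w_G3=1 w_R=1
row2: w_G1=32/7 w_G3=-1 w_R=0
total: w_G1=39/7 w_G3=0 w_R=1
asked value: 1

planetary set (14T centre, 25T on arm, 64T internal) — Willis relation
superposition row 1 [locked train]: every member turns x
row 2 (arm held, sun turns y): ω_ring = −(14/64)·y, ω_arm = 0
boundary: total ω_ring = x − (14/64)·y = 0 and total ω_arm = x = 1  ⇒  y = 32/7, x = 1
row 2 ring = −(14/64)·32/7 = -1
totals (row 1 + row 2): sun 1 + 32/7 = 39/7, ring 1 + (-1) = 0, arm 1 + 0 = 1
asked cell (row1, arm) = 1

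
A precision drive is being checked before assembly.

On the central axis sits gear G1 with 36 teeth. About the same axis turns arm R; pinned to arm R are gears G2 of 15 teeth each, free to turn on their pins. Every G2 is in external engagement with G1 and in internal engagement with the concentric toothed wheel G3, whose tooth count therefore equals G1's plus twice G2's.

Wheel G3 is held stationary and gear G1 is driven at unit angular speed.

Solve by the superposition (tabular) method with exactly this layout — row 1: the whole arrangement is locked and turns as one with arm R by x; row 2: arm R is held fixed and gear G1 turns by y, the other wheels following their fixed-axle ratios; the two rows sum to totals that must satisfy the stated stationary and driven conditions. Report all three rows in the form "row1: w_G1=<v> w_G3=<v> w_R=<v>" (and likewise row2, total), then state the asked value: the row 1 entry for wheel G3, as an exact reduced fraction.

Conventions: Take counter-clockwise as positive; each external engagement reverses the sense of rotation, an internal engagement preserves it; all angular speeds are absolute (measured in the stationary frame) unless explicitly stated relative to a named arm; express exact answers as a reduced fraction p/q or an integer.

planetary set (36T centre, 15T on arm, 66T internal) — Willis relation
row 1 — lock + rotate with arm: ω_sun = ω_ring = ω_arm = x
superposition row 2 [arm held]: sun y, ring −(36/66)·y, arm 0
boundary: total ω_ring = x − (36/66)·y = 0 and total ω_sun = x + y = 1  ⇒  y = 11/17, x = 6/17
row 2 ring = −(36/66)·11/17 = -6/17
totals (row 1 + row 2): sun 6/17 + 11/17 = 1, ring 6/17 + (-6/17) = 0, arm 6/17 + 0 = 6/17
asked cell (row1, ring) = 6/17

row1: w_G1=6/17 w_G3=6/17 w_R=6/17
row2: w_G1=11/17 w_G3=-6/17 w_R=0
total: w_G1=1 w_G3=0 w_R=6/17
asked value: 6/17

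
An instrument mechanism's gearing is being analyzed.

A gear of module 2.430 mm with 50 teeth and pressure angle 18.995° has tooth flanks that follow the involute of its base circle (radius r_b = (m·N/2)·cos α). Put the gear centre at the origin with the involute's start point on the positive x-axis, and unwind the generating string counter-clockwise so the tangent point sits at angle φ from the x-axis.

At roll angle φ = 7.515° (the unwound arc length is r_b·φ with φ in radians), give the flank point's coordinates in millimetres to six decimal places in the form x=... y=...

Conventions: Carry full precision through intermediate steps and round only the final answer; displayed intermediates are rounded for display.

x=57.933953 y=0.043130

class = single-mesh tooth geometry [base-circle involute, m = 2.430, 50T]
pitch radius r_p = m·N/2 = 2.430·50/2 = 60.750000
base radius r_b = r_p·cos α = 60.750000·cos 18.995° = 57.441979
roll angle φ = 7.515° = 0.13116149 rad
x = r_b·(cos φ + φ·sin φ) = 57.933953
y = r_b·(sin φ − φ·cos φ) = 0.043130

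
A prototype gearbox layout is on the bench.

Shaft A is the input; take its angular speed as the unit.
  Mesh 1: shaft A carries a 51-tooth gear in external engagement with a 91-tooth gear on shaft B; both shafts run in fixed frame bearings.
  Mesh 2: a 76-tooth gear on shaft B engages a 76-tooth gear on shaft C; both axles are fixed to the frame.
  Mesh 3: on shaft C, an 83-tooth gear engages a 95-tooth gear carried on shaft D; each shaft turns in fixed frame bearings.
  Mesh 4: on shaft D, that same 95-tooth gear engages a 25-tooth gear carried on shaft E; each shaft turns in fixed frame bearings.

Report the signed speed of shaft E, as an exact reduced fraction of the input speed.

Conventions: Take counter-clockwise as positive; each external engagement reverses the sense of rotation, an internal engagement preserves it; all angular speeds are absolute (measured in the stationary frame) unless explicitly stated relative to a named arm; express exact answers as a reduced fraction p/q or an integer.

4233/2275

4-mesh fixed-axis compound train (all bearings frame-fixed)
mesh 1 [51T→91T]: |ω|/ω_in = 1×51/91 = 51/91, sense flips to −
mesh 2 [76T→76T]: |ω|/ω_in = (51/91)×76/76 = 51/91, sense flips to +
mesh 3 [83T→95T]: |ω|/ω_in = (51/91)×83/95 = 4233/8645, sense flips to −
mesh 4 [95T→25T]: |ω|/ω_in = (4233/8645)×95/25 = 4233/2275, sense flips to +
signed output speed (× input speed) = 4233/2275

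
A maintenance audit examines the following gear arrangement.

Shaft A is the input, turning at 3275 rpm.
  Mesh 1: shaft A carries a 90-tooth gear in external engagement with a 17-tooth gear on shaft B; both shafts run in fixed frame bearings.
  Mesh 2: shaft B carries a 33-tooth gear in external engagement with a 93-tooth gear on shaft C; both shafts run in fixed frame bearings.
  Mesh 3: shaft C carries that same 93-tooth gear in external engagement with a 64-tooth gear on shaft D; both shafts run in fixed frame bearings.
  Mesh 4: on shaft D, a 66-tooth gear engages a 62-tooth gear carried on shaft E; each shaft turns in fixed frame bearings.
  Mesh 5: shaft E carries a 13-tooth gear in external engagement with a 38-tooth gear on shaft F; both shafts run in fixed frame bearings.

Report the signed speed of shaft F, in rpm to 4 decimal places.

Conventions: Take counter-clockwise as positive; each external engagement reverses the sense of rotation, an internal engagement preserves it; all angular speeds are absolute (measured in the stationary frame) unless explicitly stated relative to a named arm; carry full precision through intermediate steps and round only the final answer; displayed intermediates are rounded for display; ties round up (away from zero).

recognized (6 fixed axles, 5 meshes): fixed-axis compound train
mesh 1 [90T→17T]: ω = 3275.0000×90/17 = 17338.2353 rpm, sense flips to −
mesh 2 [33T→93T]: ω = 17338.2353×33/93 = 6152.2770 rpm, sense flips to +
mesh 3 [93T→64T]: ω = 6152.2770×93/64 = 8940.0276 rpm, sense flips to −
mesh 4 [66T→62T]: ω = 8940.0276×66/62 = 9516.8035 rpm, sense flips to +
mesh 5 [13T→38T]: ω = 9516.8035×13/38 = 3255.7486 rpm, sense flips to −
signed output speed = -3255.7486 rpm

-3255.7486 rpm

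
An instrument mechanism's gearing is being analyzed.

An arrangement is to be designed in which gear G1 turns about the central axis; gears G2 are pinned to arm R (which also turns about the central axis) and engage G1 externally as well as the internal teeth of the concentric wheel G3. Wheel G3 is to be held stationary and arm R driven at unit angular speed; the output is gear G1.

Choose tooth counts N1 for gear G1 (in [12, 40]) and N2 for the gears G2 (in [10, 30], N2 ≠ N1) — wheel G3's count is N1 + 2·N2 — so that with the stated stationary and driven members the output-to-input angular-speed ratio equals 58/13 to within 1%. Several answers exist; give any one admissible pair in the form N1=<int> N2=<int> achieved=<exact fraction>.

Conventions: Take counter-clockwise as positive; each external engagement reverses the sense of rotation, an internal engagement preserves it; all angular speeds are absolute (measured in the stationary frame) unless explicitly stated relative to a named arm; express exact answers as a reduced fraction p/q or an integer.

class = planetary set [ratio 58/13 wanted; Willis about the carrier]
Willis with ω_ring = 0: ω_sun/ω_arm = (N1+N3)/N1; set equal to 58/13  ⇒  N3/N1 = 58/13 − 1 = 45/13
N3 = N1 + 2·N2  ⇒  N2/N1 = (N3/N1 − 1)/2 = (45/13 − 1)/2 = 16/13
smallest multiple with N1 ≥ 12 and N2 ≥ 10: k = 1  ⇒  N1 = 1·13 = 13, N2 = 1·16 = 16 (N1 ≤ 40, N2 ≤ 30, N2 ≠ N1 ✓), N3 = 13 + 2·16 = 45
check: (N1+N3)/N1 with N1 = 13, N3 = 45 gives 58/13; |achieved − target| = 0 ≤ 29/650 ✓

N1=13 N2=16 achieved=58/13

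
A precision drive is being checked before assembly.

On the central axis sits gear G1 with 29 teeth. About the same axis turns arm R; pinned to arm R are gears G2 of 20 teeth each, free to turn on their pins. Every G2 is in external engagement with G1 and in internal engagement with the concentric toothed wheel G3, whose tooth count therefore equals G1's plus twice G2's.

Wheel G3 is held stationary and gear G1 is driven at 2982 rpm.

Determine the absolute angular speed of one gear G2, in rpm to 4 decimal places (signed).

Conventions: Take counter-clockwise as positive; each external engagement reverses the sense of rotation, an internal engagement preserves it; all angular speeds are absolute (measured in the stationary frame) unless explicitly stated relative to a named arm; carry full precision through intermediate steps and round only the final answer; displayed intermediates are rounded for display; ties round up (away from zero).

topology: planetary set — G1 29T / G2 20T / G3 69T, arm = carrier (Willis)
normalise by the input: solve with ω_sun = 1, then scale by 2982 rpm
ring teeth: 29 + 2·20 = 69
29(ω_sun−ω_arm) = −69(ω_ring−ω_arm),  ω_ring = 0, ω_sun = 1
29(1−ω_arm) = −69(0−ω_arm)  ⇒  98·ω_arm = 29  ⇒  ω_arm = 29/98
sun–planet mesh: 29·(1−29/98) = −20·(ω_p−ω_arm)  ⇒  ω_p−ω_arm = -2001/1960
ω_p = 29/98 − 2001/1960 = -29/40
scale: ω_p = -29/40 × 2982 rpm = -2161.9500 rpm

-2161.9500 rpm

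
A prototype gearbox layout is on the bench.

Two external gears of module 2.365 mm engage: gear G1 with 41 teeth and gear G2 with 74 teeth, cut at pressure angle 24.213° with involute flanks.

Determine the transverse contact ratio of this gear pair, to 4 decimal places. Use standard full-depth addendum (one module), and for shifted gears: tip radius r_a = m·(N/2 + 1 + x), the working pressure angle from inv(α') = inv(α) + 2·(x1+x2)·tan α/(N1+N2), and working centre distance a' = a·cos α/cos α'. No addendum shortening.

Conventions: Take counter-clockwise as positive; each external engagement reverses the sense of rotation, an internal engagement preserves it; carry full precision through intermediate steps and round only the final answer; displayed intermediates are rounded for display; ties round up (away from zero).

topology: single-mesh involute geometry — m = 2.365, 41T/74T pair
base radii: r_b1 = 44.217353, r_b2 = 79.806930
tip radii: r_a1 = 50.847500, r_a2 = 89.870000
no profile shift: α' = α, a' = a
action lengths: √(r_a1²−r_b1²) = 25.105656, √(r_a2²−r_b2²) = 41.321554
base pitch p_b = π·m·cos α = 6.776240
CR = (25.105656 + 41.321554 − 135.987500·sin 24.21300°)/6.776240 = 1.572356
contact ratio ≈ 1.5724

1.5724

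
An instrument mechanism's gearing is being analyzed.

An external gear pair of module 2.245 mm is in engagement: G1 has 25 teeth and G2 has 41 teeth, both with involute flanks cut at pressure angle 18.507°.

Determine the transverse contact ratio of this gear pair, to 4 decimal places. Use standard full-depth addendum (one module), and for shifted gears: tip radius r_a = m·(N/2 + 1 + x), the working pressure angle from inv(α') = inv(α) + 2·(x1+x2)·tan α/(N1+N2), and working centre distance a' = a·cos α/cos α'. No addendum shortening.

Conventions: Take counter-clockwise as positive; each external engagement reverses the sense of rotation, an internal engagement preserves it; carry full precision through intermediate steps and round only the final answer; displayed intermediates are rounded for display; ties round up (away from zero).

1.7354

topology: single-mesh involute geometry — m = 2.245, 25T/41T pair
base radii: r_b1 = 26.611245, r_b2 = 43.642441
tip radii: r_a1 = 30.307500, r_a2 = 48.267500
no profile shift: α' = α, a' = a
action lengths: √(r_a1²−r_b1²) = 14.504697, √(r_a2²−r_b2²) = 20.617684
base pitch p_b = π·m·cos α = 6.688135
CR = (14.504697 + 20.617684 − 74.085000·sin 18.50700°)/6.688135 = 1.735354
contact ratio ≈ 1.7354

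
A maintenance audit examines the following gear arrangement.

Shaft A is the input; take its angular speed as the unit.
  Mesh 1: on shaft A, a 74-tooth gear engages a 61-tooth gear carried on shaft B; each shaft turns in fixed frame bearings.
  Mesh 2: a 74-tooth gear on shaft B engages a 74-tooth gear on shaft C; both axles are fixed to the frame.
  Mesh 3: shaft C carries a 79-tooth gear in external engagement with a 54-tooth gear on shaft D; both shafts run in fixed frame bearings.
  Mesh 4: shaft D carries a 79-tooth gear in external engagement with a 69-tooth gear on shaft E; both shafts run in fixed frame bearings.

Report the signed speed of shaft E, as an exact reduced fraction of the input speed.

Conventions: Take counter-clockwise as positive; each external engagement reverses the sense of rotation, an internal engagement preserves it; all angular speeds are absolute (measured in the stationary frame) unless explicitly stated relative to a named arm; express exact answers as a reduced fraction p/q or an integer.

230917/113643

4-mesh fixed-axis compound train (all bearings frame-fixed)
mesh 1 [74T→61T]: |ω|/ω_in = 1×74/61 = 74/61, sense flips to −
mesh 2 [74T→74T]: |ω|/ω_in = (74/61)×74/74 = 74/61, sense flips to +
mesh 3 [79T→54T]: |ω|/ω_in = (74/61)×79/54 = 2923/1647, sense flips to −
mesh 4 [79T→69T]: |ω|/ω_in = (2923/1647)×79/69 = 230917/113643, sense flips to +
signed output speed (× input speed) = 230917/113643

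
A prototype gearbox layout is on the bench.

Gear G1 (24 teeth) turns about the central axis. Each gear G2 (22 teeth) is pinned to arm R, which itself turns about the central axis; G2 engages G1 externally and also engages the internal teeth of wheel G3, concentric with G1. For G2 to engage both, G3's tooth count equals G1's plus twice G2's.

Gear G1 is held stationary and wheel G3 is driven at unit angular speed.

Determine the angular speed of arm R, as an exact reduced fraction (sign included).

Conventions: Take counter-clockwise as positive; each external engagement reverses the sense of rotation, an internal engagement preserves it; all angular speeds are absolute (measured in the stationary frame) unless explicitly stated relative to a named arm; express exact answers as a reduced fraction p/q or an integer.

recognized (axles ride arm R): planetary set, 24/22/68 teeth
ring teeth: 24 + 2·22 = 68
24(ω_sun−ω_arm) = −68(ω_ring−ω_arm),  ω_sun = 0, ω_ring = 1
24(0−ω_arm) = −68(1−ω_arm)  ⇒  92·ω_arm = 68  ⇒  ω_arm = 17/23
exact speed ratio = 17/23

17/23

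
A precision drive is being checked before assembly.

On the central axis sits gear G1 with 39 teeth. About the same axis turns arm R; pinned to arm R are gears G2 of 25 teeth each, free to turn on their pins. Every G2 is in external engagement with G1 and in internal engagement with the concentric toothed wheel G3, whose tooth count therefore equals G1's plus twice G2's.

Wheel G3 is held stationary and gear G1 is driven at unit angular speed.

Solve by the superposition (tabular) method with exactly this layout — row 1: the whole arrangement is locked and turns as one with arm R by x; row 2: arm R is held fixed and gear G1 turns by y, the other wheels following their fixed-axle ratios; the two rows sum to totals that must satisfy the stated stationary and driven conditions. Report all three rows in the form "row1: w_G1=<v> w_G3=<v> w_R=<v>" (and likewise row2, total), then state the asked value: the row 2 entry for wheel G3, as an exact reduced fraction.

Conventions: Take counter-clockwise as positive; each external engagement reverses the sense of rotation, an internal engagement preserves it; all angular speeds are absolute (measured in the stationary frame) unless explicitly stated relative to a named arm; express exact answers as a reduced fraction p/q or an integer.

class = planetary set [G3 = 39+2·25 = 89; Willis about the carrier]
row 1: whole set turns with the arm by x
row 2: sun turns y, ring = −(39/89)·y, arm 0
boundary: total ω_ring = x − (39/89)·y = 0 and total ω_sun = x + y = 1  ⇒  y = 89/128, x = 39/128
row 2 ring = −(39/89)·89/128 = -39/128
totals (row 1 + row 2): sun 39/128 + 89/128 = 1, ring 39/128 + (-39/128) = 0, arm 39/128 + 0 = 39/128
asked cell (row2, ring) = -39/128

row1: w_G1=39/128 w_G3=39/128 w_R=39/128
row2: w_G1=89/128 w_G3=-39/128 w_R=0
total: w_G1=1 w_G3=0 w_R=39/128
asked value: -39/128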